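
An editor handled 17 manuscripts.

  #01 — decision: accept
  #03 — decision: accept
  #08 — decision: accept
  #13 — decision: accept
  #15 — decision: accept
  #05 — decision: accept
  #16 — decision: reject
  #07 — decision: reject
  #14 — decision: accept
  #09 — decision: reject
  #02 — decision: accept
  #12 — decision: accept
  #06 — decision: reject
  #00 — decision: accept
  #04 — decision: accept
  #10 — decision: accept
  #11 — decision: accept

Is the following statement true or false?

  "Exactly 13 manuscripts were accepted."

True

The determiner here denotes the relation: |A ∩ B| = 13.
|A| = 17, |A ∩ B| = 13, |A ∖ B| = 4.
|A ∩ B| = 13, so the statement is true.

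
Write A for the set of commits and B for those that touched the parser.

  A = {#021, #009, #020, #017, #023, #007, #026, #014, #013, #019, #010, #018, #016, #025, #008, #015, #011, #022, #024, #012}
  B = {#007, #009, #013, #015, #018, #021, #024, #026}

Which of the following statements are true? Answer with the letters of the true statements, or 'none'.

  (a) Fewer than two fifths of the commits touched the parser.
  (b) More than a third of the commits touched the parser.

|A| = 20, |A ∩ B| = 8, |A ∖ B| = 12.
(a) |A ∩ B| / |A| < 2/5: fails.
(b) |A ∩ B| / |A| > 1/3: holds.

(b)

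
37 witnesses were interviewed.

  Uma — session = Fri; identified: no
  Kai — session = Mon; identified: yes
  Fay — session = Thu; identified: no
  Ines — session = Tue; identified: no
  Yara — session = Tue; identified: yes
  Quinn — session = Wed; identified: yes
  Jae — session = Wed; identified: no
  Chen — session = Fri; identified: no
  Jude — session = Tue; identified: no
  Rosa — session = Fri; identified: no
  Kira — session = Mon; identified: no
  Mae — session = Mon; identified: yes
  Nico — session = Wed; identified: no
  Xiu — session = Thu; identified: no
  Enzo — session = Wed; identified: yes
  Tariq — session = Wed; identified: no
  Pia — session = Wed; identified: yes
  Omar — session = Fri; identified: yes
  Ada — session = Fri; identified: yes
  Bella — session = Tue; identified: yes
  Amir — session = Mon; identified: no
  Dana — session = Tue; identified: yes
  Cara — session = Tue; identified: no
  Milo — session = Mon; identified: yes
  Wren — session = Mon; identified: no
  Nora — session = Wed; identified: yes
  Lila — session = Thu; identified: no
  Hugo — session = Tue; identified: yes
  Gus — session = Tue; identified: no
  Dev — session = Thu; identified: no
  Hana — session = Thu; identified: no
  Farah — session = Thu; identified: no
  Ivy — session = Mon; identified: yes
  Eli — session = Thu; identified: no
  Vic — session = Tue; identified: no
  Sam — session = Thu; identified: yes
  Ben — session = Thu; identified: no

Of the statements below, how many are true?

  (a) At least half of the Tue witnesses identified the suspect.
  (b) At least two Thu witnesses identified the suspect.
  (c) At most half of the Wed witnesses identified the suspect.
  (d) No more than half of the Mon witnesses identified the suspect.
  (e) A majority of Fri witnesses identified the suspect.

(a) Tue: |A| = 9, |A ∩ B| = 4; needs |A ∩ B| ≥ |A ∖ B| — false.
(b) Thu: |A| = 9, |A ∩ B| = 1; needs |A ∩ B| ≥ 2 — false.
(c) Wed: |A| = 7, |A ∩ B| = 4; needs |A ∩ B| ≤ |A ∖ B| — false.
(d) Mon: |A| = 7, |A ∩ B| = 4; needs |A ∩ B| ≤ |A ∖ B| — false.
(e) Fri: |A| = 5, |A ∩ B| = 2; needs |A ∩ B| > |A ∖ B| — false.

0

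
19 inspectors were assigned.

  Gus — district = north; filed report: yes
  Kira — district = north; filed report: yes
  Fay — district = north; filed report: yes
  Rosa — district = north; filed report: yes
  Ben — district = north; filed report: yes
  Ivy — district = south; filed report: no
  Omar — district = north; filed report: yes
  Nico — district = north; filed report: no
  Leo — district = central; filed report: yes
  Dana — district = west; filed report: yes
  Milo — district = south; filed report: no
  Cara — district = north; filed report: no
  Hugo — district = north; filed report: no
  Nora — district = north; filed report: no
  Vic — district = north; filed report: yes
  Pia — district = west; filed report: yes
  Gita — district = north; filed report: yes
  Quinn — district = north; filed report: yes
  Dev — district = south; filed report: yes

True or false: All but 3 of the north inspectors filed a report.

'All but 3 of the north inspectors filed a report' holds iff |A ∖ B| = 3.
A (the restrictor) = {Gus, Kira, Fay, Rosa, Ben, Omar, Nico, Cara, Hugo, Nora, Vic, Gita, Quinn}, |A| = 13.
A ∖ B = {Nico, Cara, Hugo, Nora}, so |A ∖ B| = 4.
|A ∖ B| = 4, so the statement is false.

False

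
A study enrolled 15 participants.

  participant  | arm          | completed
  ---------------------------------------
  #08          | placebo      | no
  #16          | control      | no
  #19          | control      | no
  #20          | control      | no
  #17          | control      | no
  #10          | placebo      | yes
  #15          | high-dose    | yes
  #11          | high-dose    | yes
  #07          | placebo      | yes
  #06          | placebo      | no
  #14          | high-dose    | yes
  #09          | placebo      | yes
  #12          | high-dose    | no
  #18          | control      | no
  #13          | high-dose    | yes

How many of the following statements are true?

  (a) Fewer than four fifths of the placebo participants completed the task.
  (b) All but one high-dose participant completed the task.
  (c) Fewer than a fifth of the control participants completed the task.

(a) placebo: |A| = 5, |A ∩ B| = 3; needs |A ∩ B| / |A| < 4/5 — true.
(b) high-dose: |A| = 5, |A ∩ B| = 4; needs |A ∖ B| = 1 — true.
(c) control: |A| = 5, |A ∩ B| = 0; needs |A ∩ B| / |A| < 1/5 — true.

3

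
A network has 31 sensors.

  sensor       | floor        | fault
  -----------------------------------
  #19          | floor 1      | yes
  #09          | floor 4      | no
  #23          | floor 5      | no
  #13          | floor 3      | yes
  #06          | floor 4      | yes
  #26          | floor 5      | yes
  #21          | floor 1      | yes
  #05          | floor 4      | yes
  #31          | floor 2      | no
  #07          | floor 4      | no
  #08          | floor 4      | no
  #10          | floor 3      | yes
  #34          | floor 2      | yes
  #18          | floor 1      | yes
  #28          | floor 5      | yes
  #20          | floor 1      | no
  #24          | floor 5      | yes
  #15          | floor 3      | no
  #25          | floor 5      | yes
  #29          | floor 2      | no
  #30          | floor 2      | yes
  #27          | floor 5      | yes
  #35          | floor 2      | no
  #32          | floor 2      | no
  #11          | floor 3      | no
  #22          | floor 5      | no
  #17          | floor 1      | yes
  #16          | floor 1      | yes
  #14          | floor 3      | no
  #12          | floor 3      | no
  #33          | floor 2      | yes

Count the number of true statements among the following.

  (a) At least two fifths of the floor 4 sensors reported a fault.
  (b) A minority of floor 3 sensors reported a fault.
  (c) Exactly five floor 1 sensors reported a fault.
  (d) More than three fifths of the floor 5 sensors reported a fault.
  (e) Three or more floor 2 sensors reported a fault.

5

(a) floor 4: |A| = 5, |A ∩ B| = 2; needs |A ∩ B| / |A| ≥ 2/5 — true.
(b) floor 3: |A| = 6, |A ∩ B| = 2; needs |A ∩ B| < |A ∖ B| — true.
(c) floor 1: |A| = 6, |A ∩ B| = 5; needs |A ∩ B| = 5 — true.
(d) floor 5: |A| = 7, |A ∩ B| = 5; needs |A ∩ B| / |A| > 3/5 — true.
(e) floor 2: |A| = 7, |A ∩ B| = 3; needs |A ∩ B| ≥ 3 — true.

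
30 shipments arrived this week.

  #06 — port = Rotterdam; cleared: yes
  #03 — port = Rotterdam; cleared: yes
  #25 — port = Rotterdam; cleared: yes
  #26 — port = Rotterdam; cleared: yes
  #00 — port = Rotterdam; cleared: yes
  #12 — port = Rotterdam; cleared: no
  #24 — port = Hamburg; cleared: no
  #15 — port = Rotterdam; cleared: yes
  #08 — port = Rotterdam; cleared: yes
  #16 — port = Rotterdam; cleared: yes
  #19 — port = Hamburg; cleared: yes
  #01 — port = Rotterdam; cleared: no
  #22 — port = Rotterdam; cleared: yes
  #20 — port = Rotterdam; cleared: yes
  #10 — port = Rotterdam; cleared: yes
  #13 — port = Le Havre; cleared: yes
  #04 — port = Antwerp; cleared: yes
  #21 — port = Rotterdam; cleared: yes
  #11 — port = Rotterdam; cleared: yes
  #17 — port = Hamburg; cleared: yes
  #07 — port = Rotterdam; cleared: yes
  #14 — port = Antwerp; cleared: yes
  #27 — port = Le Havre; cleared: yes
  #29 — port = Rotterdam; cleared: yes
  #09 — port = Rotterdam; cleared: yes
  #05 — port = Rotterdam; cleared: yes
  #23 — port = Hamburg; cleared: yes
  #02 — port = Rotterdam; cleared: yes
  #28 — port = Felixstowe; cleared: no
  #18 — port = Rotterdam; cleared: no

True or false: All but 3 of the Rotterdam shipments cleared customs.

True

The determiner here denotes the relation: |A ∖ B| = 3.
|A| = 21, |A ∩ B| = 18, |A ∖ B| = 3.
|A ∖ B| = 3, so the statement is true.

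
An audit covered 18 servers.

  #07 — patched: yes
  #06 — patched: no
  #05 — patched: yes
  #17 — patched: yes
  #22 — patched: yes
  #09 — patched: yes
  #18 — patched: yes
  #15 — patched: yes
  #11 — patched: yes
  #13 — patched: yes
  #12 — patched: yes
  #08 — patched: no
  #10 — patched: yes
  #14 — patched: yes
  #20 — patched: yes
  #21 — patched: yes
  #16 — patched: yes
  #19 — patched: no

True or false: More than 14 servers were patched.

'More than 14 servers were patched' holds iff |A ∩ B| > 14.
|A| = 18, |A ∩ B| = 15, |A ∖ B| = 3.
|A ∩ B| = 15, so the statement is true.

True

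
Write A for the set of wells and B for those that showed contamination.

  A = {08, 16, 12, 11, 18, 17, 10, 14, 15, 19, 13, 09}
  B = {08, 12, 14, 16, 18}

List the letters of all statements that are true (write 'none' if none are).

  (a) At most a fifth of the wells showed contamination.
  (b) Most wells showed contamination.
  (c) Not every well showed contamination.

(c)

|A| = 12, |A ∩ B| = 5, |A ∖ B| = 7.
(a) |A ∩ B| / |A| ≤ 1/5: fails.
(b) |A ∩ B| > |A ∖ B|: fails.
(c) A ⊄ B (|A ∖ B| ≥ 1): holds.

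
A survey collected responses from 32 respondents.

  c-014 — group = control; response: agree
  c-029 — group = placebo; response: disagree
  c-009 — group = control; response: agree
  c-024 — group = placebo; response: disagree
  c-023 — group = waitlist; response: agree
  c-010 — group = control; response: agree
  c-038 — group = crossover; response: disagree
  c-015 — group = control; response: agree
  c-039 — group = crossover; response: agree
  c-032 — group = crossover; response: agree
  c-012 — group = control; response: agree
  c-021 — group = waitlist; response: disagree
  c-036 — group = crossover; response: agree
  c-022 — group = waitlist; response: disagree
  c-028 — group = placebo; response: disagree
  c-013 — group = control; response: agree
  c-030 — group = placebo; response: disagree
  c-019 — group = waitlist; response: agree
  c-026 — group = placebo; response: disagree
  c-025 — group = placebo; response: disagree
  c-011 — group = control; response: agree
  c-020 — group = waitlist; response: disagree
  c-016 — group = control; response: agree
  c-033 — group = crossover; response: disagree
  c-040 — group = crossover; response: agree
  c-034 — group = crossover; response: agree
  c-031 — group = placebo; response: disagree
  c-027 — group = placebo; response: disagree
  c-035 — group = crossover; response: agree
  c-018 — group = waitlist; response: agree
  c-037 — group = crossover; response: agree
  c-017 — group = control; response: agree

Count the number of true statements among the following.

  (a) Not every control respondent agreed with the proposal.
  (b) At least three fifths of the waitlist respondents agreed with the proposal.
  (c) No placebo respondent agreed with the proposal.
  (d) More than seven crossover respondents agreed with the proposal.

1

(a) control: |A| = 9, |A ∩ B| = 9; needs A ⊄ B (|A ∖ B| ≥ 1) — false.
(b) waitlist: |A| = 6, |A ∩ B| = 3; needs |A ∩ B| / |A| ≥ 3/5 — false.
(c) placebo: |A| = 8, |A ∩ B| = 0; needs A ∩ B = ∅ (|A ∩ B| = 0) — true.
(d) crossover: |A| = 9, |A ∩ B| = 7; needs |A ∩ B| > 7 — false.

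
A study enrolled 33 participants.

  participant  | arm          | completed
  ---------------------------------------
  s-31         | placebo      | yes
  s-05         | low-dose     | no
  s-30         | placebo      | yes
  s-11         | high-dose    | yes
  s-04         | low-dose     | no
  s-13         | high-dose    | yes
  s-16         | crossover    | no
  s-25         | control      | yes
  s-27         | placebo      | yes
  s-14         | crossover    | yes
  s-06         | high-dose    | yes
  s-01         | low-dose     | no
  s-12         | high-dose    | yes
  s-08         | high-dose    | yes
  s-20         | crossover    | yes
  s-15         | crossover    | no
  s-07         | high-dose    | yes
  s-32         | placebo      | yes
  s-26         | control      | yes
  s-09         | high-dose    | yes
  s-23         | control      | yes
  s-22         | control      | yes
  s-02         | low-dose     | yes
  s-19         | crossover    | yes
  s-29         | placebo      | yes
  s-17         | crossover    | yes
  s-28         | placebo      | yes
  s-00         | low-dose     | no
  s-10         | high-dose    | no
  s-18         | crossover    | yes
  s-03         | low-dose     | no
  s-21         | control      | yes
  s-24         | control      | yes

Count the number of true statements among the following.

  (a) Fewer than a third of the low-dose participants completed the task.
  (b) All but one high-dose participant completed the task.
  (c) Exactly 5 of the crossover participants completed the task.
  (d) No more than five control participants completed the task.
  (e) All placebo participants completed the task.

(a) low-dose: |A| = 6, |A ∩ B| = 1; needs |A ∩ B| / |A| < 1/3 — true.
(b) high-dose: |A| = 8, |A ∩ B| = 7; needs |A ∖ B| = 1 — true.
(c) crossover: |A| = 7, |A ∩ B| = 5; needs |A ∩ B| = 5 — true.
(d) control: |A| = 6, |A ∩ B| = 6; needs |A ∩ B| ≤ 5 — false.
(e) placebo: |A| = 6, |A ∩ B| = 6; needs A ⊆ B, i.e. every element of A is in B (|A ∖ B| = 0) — true.

4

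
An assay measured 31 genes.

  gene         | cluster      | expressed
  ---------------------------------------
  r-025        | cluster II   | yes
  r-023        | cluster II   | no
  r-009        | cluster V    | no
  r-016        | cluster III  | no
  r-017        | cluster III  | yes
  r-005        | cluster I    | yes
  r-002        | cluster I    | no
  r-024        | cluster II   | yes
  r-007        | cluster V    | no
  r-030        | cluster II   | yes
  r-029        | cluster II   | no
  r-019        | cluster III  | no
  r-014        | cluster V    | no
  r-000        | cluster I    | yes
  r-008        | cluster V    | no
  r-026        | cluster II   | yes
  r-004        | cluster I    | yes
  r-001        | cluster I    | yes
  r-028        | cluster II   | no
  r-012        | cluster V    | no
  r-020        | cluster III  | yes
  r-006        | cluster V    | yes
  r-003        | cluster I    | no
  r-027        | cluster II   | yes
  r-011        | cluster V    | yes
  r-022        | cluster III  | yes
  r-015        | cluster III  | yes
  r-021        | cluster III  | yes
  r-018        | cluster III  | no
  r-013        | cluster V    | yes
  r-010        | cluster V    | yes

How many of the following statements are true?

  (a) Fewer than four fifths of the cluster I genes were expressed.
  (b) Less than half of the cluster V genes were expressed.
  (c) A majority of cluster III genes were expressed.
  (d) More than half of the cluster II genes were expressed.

(a) cluster I: |A| = 6, |A ∩ B| = 4; needs |A ∩ B| / |A| < 4/5 — true.
(b) cluster V: |A| = 9, |A ∩ B| = 4; needs |A ∩ B| < |A ∖ B| — true.
(c) cluster III: |A| = 8, |A ∩ B| = 5; needs |A ∩ B| > |A ∖ B| — true.
(d) cluster II: |A| = 8, |A ∩ B| = 5; needs |A ∩ B| > |A ∖ B| — true.

4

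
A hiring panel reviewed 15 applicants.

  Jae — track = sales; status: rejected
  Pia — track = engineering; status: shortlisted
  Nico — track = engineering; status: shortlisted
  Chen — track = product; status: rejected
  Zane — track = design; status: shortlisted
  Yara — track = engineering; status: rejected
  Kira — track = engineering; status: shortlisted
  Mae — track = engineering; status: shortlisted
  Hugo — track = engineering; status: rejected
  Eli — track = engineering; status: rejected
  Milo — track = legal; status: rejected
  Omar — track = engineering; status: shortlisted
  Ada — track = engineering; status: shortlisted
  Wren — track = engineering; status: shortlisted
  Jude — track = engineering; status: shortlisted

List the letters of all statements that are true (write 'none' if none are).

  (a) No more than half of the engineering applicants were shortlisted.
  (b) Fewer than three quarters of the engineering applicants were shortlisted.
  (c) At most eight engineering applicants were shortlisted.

(b), (c)

|A| = 11, |A ∩ B| = 8, |A ∖ B| = 3.
(a) |A ∩ B| ≤ |A ∖ B|: fails.
(b) |A ∩ B| / |A| < 3/4: holds.
(c) |A ∩ B| ≤ 8: holds.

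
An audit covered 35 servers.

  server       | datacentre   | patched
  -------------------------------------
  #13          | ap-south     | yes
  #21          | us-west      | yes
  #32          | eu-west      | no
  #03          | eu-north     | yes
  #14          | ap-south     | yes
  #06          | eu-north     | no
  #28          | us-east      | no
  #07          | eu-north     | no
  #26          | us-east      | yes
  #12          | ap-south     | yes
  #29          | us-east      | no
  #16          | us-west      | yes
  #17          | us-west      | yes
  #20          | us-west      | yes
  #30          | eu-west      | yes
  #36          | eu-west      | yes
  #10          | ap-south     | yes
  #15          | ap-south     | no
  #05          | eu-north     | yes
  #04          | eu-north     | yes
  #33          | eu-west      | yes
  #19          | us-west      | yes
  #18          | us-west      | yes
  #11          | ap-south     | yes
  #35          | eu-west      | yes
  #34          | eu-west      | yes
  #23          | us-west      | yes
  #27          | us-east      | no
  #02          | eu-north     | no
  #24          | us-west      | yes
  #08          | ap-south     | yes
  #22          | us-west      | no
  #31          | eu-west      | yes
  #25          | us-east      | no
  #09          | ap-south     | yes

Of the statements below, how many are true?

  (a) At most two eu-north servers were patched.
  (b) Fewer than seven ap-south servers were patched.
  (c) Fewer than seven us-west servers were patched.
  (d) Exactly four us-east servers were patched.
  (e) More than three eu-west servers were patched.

(a) eu-north: |A| = 6, |A ∩ B| = 3; needs |A ∩ B| ≤ 2 — false.
(b) ap-south: |A| = 8, |A ∩ B| = 7; needs |A ∩ B| < 7 — false.
(c) us-west: |A| = 9, |A ∩ B| = 8; needs |A ∩ B| < 7 — false.
(d) us-east: |A| = 5, |A ∩ B| = 1; needs |A ∩ B| = 4 — false.
(e) eu-west: |A| = 7, |A ∩ B| = 6; needs |A ∩ B| > 3 — true.

1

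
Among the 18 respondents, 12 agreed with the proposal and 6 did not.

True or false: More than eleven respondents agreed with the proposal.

True

Truth condition: |A ∩ B| > 11.
|A| = 18, |A ∩ B| = 12, |A ∖ B| = 6.
|A ∩ B| = 12, so the statement is true.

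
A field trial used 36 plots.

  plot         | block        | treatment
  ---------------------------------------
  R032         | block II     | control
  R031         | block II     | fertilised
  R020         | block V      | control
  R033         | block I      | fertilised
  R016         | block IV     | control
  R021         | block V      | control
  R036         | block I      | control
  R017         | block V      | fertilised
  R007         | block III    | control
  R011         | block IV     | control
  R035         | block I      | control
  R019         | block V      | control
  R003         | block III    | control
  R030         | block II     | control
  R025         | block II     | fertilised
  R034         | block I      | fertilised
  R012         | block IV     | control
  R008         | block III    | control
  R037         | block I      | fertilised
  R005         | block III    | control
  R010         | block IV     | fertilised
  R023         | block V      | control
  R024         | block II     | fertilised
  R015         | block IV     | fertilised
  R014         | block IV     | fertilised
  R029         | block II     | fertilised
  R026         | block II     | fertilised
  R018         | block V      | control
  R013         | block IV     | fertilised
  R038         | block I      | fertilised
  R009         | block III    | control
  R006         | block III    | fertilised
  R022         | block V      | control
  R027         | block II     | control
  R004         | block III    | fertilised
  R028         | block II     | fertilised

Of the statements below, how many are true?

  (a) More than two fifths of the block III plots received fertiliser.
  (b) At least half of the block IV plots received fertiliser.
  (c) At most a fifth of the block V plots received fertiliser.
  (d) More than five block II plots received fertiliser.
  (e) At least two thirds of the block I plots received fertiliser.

4

(a) block III: |A| = 7, |A ∩ B| = 2; needs |A ∩ B| / |A| > 2/5 — false.
(b) block IV: |A| = 7, |A ∩ B| = 4; needs |A ∩ B| ≥ |A ∖ B| — true.
(c) block V: |A| = 7, |A ∩ B| = 1; needs |A ∩ B| / |A| ≤ 1/5 — true.
(d) block II: |A| = 9, |A ∩ B| = 6; needs |A ∩ B| > 5 — true.
(e) block I: |A| = 6, |A ∩ B| = 4; needs |A ∩ B| / |A| ≥ 2/3 — true.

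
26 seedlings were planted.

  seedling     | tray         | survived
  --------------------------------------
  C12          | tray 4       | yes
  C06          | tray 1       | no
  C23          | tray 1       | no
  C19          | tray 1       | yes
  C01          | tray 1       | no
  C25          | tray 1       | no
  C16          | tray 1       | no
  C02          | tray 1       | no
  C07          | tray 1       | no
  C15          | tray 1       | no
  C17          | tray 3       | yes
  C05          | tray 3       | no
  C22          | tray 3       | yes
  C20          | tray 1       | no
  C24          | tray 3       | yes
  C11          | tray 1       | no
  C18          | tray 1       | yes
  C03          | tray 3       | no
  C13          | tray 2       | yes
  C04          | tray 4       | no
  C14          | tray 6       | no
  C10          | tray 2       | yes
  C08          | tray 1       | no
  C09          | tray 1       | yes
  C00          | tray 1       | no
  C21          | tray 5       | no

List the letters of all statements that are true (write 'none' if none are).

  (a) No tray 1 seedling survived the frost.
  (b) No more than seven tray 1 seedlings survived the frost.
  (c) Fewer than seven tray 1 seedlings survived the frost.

(b), (c)

|A| = 15, |A ∩ B| = 3, |A ∖ B| = 12.
(a) A ∩ B = ∅ (|A ∩ B| = 0): fails.
(b) |A ∩ B| ≤ 7: holds.
(c) |A ∩ B| < 7: holds.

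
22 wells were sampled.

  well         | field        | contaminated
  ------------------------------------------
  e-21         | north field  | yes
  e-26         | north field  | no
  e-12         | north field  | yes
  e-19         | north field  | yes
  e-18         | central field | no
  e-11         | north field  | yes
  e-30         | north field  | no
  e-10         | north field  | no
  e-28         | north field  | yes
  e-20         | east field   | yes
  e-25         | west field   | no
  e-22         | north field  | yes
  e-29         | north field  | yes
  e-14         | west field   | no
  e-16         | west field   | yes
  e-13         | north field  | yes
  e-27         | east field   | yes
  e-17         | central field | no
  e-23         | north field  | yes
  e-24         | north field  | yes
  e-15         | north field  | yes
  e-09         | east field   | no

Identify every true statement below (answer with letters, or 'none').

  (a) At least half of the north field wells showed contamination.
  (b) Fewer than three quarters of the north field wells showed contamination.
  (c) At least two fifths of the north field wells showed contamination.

(a), (c)

|A| = 14, |A ∩ B| = 11, |A ∖ B| = 3.
(a) |A ∩ B| ≥ |A ∖ B|: holds.
(b) |A ∩ B| / |A| < 3/4: fails.
(c) |A ∩ B| / |A| ≥ 2/5: holds.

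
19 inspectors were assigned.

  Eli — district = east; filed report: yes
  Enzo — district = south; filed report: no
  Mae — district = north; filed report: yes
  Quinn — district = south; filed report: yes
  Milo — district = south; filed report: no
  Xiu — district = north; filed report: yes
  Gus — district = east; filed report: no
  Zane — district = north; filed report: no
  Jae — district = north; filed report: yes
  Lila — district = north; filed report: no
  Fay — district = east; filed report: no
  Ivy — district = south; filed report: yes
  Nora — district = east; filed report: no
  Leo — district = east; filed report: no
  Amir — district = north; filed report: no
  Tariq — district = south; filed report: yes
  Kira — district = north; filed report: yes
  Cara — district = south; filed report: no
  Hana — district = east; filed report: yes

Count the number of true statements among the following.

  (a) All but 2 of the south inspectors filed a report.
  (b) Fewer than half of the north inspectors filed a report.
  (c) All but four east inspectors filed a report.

(a) south: |A| = 6, |A ∩ B| = 3; needs |A ∖ B| = 2 — false.
(b) north: |A| = 7, |A ∩ B| = 4; needs |A ∩ B| < |A ∖ B| — false.
(c) east: |A| = 6, |A ∩ B| = 2; needs |A ∖ B| = 4 — true.

1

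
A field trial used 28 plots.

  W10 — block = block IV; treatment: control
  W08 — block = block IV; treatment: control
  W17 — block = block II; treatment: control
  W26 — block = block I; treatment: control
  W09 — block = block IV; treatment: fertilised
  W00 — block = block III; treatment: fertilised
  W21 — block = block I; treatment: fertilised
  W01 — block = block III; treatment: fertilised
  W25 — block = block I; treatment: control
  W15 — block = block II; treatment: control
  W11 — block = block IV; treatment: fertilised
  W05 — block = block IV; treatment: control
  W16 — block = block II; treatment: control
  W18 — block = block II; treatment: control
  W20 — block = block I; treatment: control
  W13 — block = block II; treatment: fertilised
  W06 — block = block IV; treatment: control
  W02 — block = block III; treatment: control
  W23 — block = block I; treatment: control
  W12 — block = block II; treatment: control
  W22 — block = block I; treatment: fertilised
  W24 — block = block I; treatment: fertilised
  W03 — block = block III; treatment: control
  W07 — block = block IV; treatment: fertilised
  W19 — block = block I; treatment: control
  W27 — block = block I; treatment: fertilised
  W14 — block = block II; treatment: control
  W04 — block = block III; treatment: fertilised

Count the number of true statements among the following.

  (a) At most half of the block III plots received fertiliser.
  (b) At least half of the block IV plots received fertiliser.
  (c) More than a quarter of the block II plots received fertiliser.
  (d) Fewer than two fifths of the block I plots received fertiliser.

(a) block III: |A| = 5, |A ∩ B| = 3; needs |A ∩ B| ≤ |A ∖ B| — false.
(b) block IV: |A| = 7, |A ∩ B| = 3; needs |A ∩ B| ≥ |A ∖ B| — false.
(c) block II: |A| = 7, |A ∩ B| = 1; needs |A ∩ B| / |A| > 1/4 — false.
(d) block I: |A| = 9, |A ∩ B| = 4; needs |A ∩ B| / |A| < 2/5 — false.

0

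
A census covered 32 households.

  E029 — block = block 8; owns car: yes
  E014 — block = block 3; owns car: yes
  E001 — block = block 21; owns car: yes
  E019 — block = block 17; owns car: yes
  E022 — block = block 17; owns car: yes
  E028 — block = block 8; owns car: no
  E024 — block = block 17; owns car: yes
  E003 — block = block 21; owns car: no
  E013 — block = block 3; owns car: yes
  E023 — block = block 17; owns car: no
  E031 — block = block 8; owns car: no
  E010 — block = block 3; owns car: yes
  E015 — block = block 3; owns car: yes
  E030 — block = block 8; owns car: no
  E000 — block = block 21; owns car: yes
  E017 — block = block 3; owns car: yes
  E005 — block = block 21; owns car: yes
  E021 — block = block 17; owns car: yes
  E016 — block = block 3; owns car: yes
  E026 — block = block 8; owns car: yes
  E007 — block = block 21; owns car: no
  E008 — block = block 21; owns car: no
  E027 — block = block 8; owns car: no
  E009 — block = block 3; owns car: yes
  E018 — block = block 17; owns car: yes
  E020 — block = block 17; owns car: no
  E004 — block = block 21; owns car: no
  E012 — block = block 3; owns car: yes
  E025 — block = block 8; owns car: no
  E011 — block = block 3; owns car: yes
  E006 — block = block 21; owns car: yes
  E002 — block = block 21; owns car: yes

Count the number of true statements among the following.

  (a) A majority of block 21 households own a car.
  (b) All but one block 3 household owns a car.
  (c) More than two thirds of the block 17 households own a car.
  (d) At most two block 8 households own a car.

(a) block 21: |A| = 9, |A ∩ B| = 5; needs |A ∩ B| > |A ∖ B| — true.
(b) block 3: |A| = 9, |A ∩ B| = 9; needs |A ∖ B| = 1 — false.
(c) block 17: |A| = 7, |A ∩ B| = 5; needs |A ∩ B| / |A| > 2/3 — true.
(d) block 8: |A| = 7, |A ∩ B| = 2; needs |A ∩ B| ≤ 2 — true.

3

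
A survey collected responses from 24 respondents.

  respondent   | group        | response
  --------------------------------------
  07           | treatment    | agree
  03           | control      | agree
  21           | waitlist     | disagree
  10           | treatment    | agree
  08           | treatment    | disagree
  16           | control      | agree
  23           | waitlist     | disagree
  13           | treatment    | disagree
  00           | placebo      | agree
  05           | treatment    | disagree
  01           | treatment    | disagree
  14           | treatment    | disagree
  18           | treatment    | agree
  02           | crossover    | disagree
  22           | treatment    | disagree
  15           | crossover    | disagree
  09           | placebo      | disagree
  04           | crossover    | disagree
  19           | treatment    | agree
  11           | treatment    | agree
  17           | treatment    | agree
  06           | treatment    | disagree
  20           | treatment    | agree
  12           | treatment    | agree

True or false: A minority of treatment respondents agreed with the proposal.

False

'A minority of treatment respondents agreed with the proposal' holds iff |A ∩ B| < |A ∖ B|.
|A| = 15, |A ∩ B| = 8, |A ∖ B| = 7.
8 > 7, so the statement is false.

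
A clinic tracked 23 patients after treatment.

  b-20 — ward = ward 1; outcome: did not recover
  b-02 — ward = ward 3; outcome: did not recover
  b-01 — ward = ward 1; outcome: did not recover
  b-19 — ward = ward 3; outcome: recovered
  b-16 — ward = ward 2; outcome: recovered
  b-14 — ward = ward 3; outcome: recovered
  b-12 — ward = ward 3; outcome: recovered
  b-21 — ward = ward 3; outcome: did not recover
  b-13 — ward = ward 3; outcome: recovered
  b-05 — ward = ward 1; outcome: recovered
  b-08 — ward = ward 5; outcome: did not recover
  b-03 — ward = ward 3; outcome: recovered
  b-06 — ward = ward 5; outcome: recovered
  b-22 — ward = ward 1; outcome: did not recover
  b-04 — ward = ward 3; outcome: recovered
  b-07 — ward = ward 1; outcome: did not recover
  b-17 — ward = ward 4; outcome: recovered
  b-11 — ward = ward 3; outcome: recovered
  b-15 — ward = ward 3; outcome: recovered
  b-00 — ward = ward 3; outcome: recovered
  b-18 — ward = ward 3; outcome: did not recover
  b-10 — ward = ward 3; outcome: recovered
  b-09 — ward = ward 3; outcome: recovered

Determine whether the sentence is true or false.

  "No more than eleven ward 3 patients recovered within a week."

True

The determiner here denotes the relation: |A ∩ B| ≤ 11.
A (the restrictor) = {b-02, b-19, b-14, b-12, b-21, b-13, b-03, b-04, b-11, b-15, b-00, b-18, b-10, b-09}, |A| = 14.
A ∩ B = {b-19, b-14, b-12, b-13, b-03, b-04, b-11, b-15, b-00, b-10, b-09}, so |A ∩ B| = 11.
|A ∩ B| = 11, so the statement is true.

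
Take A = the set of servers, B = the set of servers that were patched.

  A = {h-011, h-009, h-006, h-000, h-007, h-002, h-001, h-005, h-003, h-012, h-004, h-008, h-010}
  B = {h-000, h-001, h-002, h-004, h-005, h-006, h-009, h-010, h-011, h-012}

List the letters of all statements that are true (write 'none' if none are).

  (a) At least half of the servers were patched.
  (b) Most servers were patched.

(a), (b)

|A| = 13, |A ∩ B| = 10, |A ∖ B| = 3.
(a) |A ∩ B| ≥ |A ∖ B|: holds.
(b) |A ∩ B| > |A ∖ B|: holds.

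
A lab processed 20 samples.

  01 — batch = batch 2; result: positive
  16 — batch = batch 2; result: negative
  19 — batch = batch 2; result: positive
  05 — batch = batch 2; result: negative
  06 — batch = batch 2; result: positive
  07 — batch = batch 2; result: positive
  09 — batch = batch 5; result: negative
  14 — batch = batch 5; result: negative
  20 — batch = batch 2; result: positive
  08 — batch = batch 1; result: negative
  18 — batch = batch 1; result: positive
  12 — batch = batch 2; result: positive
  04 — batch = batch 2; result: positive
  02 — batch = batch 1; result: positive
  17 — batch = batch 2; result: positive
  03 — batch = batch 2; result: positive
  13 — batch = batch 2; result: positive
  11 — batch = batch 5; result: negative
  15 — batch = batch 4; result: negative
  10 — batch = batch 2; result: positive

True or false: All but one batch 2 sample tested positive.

False

The determiner here denotes the relation: |A ∖ B| = 1.
A (the restrictor) = {01, 16, 19, 05, 06, 07, 20, 12, 04, 17, 03, 13, 10}, |A| = 13.
A ∖ B = {16, 05}, so |A ∖ B| = 2.
|A ∖ B| = 2, so the statement is false.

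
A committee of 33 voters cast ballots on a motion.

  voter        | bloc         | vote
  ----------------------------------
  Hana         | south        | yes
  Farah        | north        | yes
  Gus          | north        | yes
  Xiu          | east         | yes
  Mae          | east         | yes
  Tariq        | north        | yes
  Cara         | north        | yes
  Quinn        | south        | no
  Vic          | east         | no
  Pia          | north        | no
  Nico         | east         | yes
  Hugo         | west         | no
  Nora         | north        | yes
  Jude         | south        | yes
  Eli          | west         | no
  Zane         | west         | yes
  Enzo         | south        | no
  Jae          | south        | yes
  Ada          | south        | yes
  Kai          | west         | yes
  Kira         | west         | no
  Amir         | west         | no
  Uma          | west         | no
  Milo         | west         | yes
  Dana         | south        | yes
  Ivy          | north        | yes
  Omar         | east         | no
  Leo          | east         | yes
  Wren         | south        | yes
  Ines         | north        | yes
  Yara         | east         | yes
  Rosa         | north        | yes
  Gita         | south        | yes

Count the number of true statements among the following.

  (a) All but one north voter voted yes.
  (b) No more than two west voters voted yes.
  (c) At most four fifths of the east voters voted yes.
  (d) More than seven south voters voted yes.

2

(a) north: |A| = 9, |A ∩ B| = 8; needs |A ∖ B| = 1 — true.
(b) west: |A| = 8, |A ∩ B| = 3; needs |A ∩ B| ≤ 2 — false.
(c) east: |A| = 7, |A ∩ B| = 5; needs |A ∩ B| / |A| ≤ 4/5 — true.
(d) south: |A| = 9, |A ∩ B| = 7; needs |A ∩ B| > 7 — false.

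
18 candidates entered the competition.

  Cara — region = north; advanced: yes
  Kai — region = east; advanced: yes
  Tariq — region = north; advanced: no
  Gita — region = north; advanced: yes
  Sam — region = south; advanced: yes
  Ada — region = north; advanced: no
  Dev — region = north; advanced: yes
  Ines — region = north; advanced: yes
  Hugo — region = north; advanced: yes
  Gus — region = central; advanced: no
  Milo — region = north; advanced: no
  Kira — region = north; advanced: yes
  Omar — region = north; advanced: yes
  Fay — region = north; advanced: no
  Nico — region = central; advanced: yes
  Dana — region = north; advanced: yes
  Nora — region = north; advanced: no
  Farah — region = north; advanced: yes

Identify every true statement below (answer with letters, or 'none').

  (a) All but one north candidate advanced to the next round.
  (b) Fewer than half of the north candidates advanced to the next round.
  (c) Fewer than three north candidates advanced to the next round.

|A| = 14, |A ∩ B| = 9, |A ∖ B| = 5.
(a) |A ∖ B| = 1: fails.
(b) |A ∩ B| < |A ∖ B|: fails.
(c) |A ∩ B| < 3: fails.

none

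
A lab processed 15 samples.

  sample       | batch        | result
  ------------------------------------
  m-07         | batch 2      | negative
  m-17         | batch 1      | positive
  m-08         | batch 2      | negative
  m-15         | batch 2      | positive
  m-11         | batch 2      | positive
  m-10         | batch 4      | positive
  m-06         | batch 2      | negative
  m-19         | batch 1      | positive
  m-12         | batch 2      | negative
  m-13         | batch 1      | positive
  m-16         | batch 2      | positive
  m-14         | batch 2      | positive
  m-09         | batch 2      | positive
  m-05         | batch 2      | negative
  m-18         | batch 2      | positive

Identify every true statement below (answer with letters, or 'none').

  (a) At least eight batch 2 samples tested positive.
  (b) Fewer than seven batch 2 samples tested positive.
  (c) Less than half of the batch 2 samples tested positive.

|A| = 11, |A ∩ B| = 6, |A ∖ B| = 5.
(a) |A ∩ B| ≥ 8: fails.
(b) |A ∩ B| < 7: holds.
(c) |A ∩ B| < |A ∖ B|: fails.

(b)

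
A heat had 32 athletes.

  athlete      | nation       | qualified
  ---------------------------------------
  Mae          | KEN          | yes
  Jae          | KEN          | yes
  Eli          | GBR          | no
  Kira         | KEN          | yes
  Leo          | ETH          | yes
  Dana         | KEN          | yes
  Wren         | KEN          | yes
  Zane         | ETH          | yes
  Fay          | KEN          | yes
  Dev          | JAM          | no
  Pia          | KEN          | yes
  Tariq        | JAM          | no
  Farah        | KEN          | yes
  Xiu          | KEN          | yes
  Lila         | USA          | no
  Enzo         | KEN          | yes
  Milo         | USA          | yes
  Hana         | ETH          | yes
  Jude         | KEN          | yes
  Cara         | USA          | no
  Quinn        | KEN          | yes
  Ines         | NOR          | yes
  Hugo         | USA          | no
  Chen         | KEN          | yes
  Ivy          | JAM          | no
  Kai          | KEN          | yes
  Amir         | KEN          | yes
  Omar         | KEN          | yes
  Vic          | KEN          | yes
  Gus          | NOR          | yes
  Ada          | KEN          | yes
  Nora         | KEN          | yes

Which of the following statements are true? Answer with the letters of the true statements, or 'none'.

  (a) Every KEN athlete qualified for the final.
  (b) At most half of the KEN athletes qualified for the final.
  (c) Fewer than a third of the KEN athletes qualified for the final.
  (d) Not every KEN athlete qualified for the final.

(a)

|A| = 19, |A ∩ B| = 19, |A ∖ B| = 0.
(a) A ⊆ B, i.e. every element of A is in B (|A ∖ B| = 0): holds.
(b) |A ∩ B| ≤ |A ∖ B|: fails.
(c) |A ∩ B| / |A| < 1/3: fails.
(d) A ⊄ B (|A ∖ B| ≥ 1): fails.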